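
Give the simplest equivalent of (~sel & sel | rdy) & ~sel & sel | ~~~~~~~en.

(~sel & sel | rdy) & ~sel & sel | ~~~~~~~en
= ~sel & sel | ~~~~~~~en   — absorption
= ~sel & sel | ~~~~~en   — double negation
= ~sel & sel | ~~~en   — double negation
= ~sel & sel | ~en   — double negation
= ~en   — complement / identity

~en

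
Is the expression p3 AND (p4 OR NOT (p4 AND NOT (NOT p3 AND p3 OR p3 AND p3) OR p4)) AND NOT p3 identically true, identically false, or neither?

identically false

p3 AND (p4 OR NOT (p4 AND NOT (NOT p3 AND p3 OR p3 AND p3) OR p4)) AND NOT p3
= p3 AND (p4 OR NOT (p4 AND NOT p3 OR p4)) AND NOT p3   [distribution]
= p3 AND (p4 OR NOT p4) AND NOT p3   [absorption]
= p3 AND NOT p3   [complement / identity]
= FALSE   [complement]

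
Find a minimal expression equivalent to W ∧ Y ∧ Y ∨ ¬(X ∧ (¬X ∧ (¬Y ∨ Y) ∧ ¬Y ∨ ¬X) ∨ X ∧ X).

W ∧ Y ∧ Y ∨ ¬(X ∧ (¬X ∧ (¬Y ∨ Y) ∧ ¬Y ∨ ¬X) ∨ X ∧ X)
= W ∧ Y ∧ Y ∨ ¬(X ∧ (¬X ∧ ¬Y ∨ ¬X) ∨ X ∧ X)   — complement / identity
= W ∧ Y ∨ ¬(X ∧ (¬X ∧ ¬Y ∨ ¬X) ∨ X ∧ X)   — idempotence
= W ∧ Y ∨ ¬(X ∧ ¬X ∨ X ∧ X)   — absorption
= W ∧ Y ∨ ¬X   — distribution

W ∧ Y ∨ ¬X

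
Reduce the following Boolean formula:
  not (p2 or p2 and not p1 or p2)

not p2

not (p2 or p2 and not p1 or p2)
= not (p2 or p2)   [absorption]
= not p2   [idempotence]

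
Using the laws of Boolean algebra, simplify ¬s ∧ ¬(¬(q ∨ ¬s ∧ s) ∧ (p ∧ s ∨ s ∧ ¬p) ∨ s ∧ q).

¬s ∧ ¬(¬(q ∨ ¬s ∧ s) ∧ (p ∧ s ∨ s ∧ ¬p) ∨ s ∧ q)
= ¬s ∧ ¬(¬(q ∨ ¬s ∧ s) ∧ s ∨ s ∧ q)   [distribution]
= ¬s ∧ ¬(¬q ∧ s ∨ s ∧ q)   [complement / identity]
= ¬s ∧ ¬s   [distribution]
= ¬s   [idempotence]

¬s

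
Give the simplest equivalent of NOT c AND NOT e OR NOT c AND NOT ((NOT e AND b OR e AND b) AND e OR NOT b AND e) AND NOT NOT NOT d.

NOT c AND NOT e OR NOT c AND NOT ((NOT e AND b OR e AND b) AND e OR NOT b AND e) AND NOT NOT NOT d
= NOT c AND NOT e OR NOT c AND NOT (b AND e OR NOT b AND e) AND NOT NOT NOT d   (distribution)
= NOT c AND NOT e OR NOT c AND NOT e AND NOT NOT NOT d   (distribution)
= NOT c AND NOT e OR NOT c AND NOT e AND NOT d   (double negation)
= NOT c AND NOT e   (absorption)

NOT c AND NOT e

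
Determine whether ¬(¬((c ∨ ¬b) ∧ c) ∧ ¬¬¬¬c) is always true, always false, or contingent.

¬(¬((c ∨ ¬b) ∧ c) ∧ ¬¬¬¬c)
= ¬(¬c ∧ ¬¬¬¬c)   — absorption
= c ∨ ¬¬¬c   — De Morgan
= c ∨ ¬c   — double negation
= True   — complement

always true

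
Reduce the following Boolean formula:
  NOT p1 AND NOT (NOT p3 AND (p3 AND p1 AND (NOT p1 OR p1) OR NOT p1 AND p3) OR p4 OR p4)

NOT p1 AND NOT (NOT p3 AND (p3 AND p1 AND (NOT p1 OR p1) OR NOT p1 AND p3) OR p4 OR p4)
= NOT p1 AND NOT (NOT p3 AND (p3 AND p1 OR NOT p1 AND p3) OR p4 OR p4)
= NOT p1 AND NOT (NOT p3 AND p3 OR p4 OR p4)
= NOT p1 AND NOT (p4 OR p4)
= NOT p1 AND NOT p4

NOT p1 AND NOT p4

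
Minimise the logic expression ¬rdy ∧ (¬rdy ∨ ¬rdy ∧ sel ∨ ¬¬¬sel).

¬rdy ∧ (¬rdy ∨ ¬rdy ∧ sel ∨ ¬¬¬sel)
= ¬rdy ∧ (¬rdy ∨ ¬rdy ∧ sel ∨ ¬sel)   — double negation
= ¬rdy ∧ (¬rdy ∨ ¬sel)   — absorption
= ¬rdy   — absorption

¬rdy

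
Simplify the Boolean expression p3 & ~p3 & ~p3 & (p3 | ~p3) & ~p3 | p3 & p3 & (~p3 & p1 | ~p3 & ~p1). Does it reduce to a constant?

p3 & ~p3 & ~p3 & (p3 | ~p3) & ~p3 | p3 & p3 & (~p3 & p1 | ~p3 & ~p1)
= p3 & ~p3 & ~p3 & (p3 | ~p3) & ~p3 | p3 & p3 & ~p3   (distribution)
= p3 & ~p3 & ~p3 & ~p3 | p3 & p3 & ~p3   (complement / identity)
= p3 & ~p3 & ~p3 | p3 & p3 & ~p3   (idempotence)
= p3 & ~p3   (distribution)
= 0   (complement)

0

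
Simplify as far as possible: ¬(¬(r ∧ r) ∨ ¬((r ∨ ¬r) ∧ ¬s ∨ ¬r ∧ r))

r ∧ ¬s

¬(¬(r ∧ r) ∨ ¬((r ∨ ¬r) ∧ ¬s ∨ ¬r ∧ r))
= ¬(¬(r ∧ r) ∨ ¬(¬s ∨ ¬r ∧ r))   [complement / identity]
= ¬(¬r ∨ ¬(¬s ∨ ¬r ∧ r))   [idempotence]
= ¬(¬r ∨ ¬¬s)   [complement / identity]
= r ∧ ¬s   [De Morgan]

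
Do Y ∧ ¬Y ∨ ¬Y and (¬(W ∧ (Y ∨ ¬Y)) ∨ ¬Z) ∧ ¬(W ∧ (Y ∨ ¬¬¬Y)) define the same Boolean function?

No

E1: Y ∧ ¬Y ∨ ¬Y
    = ¬Y
E2: (¬(W ∧ (Y ∨ ¬Y)) ∨ ¬Z) ∧ ¬(W ∧ (Y ∨ ¬¬¬Y))
    = (¬(W ∧ (Y ∨ ¬Y)) ∨ ¬Z) ∧ ¬(W ∧ (Y ∨ ¬Y))
    = ¬(W ∧ (Y ∨ ¬Y))
    = ¬W
These differ: at W=1, Y=0, Z=1, E1 = 1 but E2 = 0.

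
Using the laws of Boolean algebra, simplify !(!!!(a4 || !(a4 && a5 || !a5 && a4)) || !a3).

!(!!!(a4 || !(a4 && a5 || !a5 && a4)) || !a3)
= !(!!!(a4 || !a4) || !a3)
= !(!(a4 || !a4) || !a3)
= (a4 || !a4) && a3
= a3

a3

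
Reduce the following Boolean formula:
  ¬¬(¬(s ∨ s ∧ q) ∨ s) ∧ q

¬¬(¬(s ∨ s ∧ q) ∨ s) ∧ q
= ¬¬(¬s ∨ s) ∧ q   — absorption
= (¬s ∨ s) ∧ q   — double negation
= q   — complement / identity

q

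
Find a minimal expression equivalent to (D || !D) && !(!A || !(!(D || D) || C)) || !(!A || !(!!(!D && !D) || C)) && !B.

(D || !D) && !(!A || !(!(D || D) || C)) || !(!A || !(!!(!D && !D) || C)) && !B
= (D || !D) && !(!A || !(!(D || D) || C)) || !(!A || !(!(D || D) || C)) && !B
= !(!A || !(!(D || D) || C)) || !(!A || !(!(D || D) || C)) && !B
= !(!A || !(!(D || D) || C))
= !(!A || !(!D || C))
= A && (!D || C)

A && (!D || C)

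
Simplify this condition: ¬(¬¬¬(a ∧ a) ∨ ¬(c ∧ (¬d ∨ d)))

¬(¬¬¬(a ∧ a) ∨ ¬(c ∧ (¬d ∨ d)))
= ¬¬(a ∧ a) ∧ c ∧ (¬d ∨ d)   (De Morgan)
= ¬¬(a ∧ a) ∧ c   (complement / identity)
= ¬¬a ∧ c   (idempotence)
= a ∧ c   (double negation)

a ∧ c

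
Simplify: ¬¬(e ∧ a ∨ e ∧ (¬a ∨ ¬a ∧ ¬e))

¬¬(e ∧ a ∨ e ∧ (¬a ∨ ¬a ∧ ¬e))
= ¬¬(e ∧ a ∨ e ∧ ¬a)   — absorption
= e ∧ a ∨ e ∧ ¬a   — double negation
= e   — distribution

e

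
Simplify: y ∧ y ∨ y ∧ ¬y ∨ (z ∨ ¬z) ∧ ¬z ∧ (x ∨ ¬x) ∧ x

y ∧ y ∨ y ∧ ¬y ∨ (z ∨ ¬z) ∧ ¬z ∧ (x ∨ ¬x) ∧ x
= y ∧ y ∨ y ∧ ¬y ∨ (z ∨ ¬z) ∧ ¬z ∧ x   — complement / identity
= y ∧ y ∨ y ∧ ¬y ∨ ¬z ∧ x   — complement / identity
= y ∨ ¬z ∧ x   — distribution

y ∨ ¬z ∧ x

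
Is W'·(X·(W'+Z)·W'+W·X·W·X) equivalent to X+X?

E1: W'·(X·(W'+Z)·W'+W·X·W·X)
    = W'·(X·(W'+Z)·W'+W·X)   — idempotence
    = W'·(X·W'+W·X)   — absorption
    = W'·X   — distribution
E2: X+X
    = X   — idempotence
These differ: at W=1, X=1, Z=1, E1 = 0 but E2 = 1.

No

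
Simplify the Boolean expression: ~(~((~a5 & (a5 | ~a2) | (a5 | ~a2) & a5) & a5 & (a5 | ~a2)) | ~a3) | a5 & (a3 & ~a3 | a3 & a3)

~(~((~a5 & (a5 | ~a2) | (a5 | ~a2) & a5) & a5 & (a5 | ~a2)) | ~a3) | a5 & (a3 & ~a3 | a3 & a3)
= (~a5 & (a5 | ~a2) | (a5 | ~a2) & a5) & a5 & (a5 | ~a2) & a3 | a5 & (a3 & ~a3 | a3 & a3)   (De Morgan)
= (a5 | ~a2) & a5 & (a5 | ~a2) & a3 | a5 & (a3 & ~a3 | a3 & a3)   (distribution)
= (a5 | ~a2) & a5 & (a5 | ~a2) & a3 | a5 & a3   (distribution)
= (a5 | ~a2) & a5 & a3 | a5 & a3   (absorption)
= a5 & a3 | a5 & a3   (absorption)
= a5 & a3   (idempotence)

a5 & a3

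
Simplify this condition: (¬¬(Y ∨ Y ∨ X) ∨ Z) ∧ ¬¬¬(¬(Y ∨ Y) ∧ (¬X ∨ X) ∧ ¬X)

(¬¬(Y ∨ Y ∨ X) ∨ Z) ∧ ¬¬¬(¬(Y ∨ Y) ∧ (¬X ∨ X) ∧ ¬X)
= (¬¬(Y ∨ Y ∨ X) ∨ Z) ∧ ¬¬¬(¬(Y ∨ Y) ∧ ¬X)   [complement / identity]
= (¬¬(Y ∨ Y ∨ X) ∨ Z) ∧ ¬¬(Y ∨ Y ∨ X)   [De Morgan]
= ¬¬(Y ∨ Y ∨ X)   [absorption]
= Y ∨ Y ∨ X   [double negation]
= Y ∨ X   [idempotence]

Y ∨ X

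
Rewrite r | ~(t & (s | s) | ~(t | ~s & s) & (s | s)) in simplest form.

r | ~s

r | ~(t & (s | s) | ~(t | ~s & s) & (s | s))
= r | ~(t & (s | s) | ~t & (s | s))   (complement / identity)
= r | ~(s | s)   (distribution)
= r | ~s   (idempotence)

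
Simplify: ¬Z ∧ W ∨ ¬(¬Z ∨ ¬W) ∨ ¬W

¬Z ∧ W ∨ ¬(¬Z ∨ ¬W) ∨ ¬W
= ¬Z ∧ W ∨ Z ∧ W ∨ ¬W   [De Morgan]
= W ∨ ¬W   [distribution]
= True   [complement]

True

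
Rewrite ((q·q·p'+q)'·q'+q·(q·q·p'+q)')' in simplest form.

((q·q·p'+q)'·q'+q·(q·q·p'+q)')'
= ((q·q·p'+q)'·(q'+q))'   — distribution
= ((q·p'+q)'·(q'+q))'   — idempotence
= ((q·p'+q)')'   — complement / identity
= (q')'   — absorption
= q   — double negation

q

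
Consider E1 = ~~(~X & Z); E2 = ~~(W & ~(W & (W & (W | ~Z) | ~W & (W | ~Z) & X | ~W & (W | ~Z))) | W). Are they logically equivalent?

E1: ~~(~X & Z)
    = ~X & Z   (double negation)
E2: ~~(W & ~(W & (W & (W | ~Z) | ~W & (W | ~Z) & X | ~W & (W | ~Z))) | W)
    = ~~(W & ~(W & (W & (W | ~Z) | ~W & (W | ~Z))) | W)   (absorption)
    = ~~(W & ~(W & (W | ~Z)) | W)   (distribution)
    = W & ~(W & (W | ~Z)) | W   (double negation)
    = W & ~W | W   (absorption)
    = W   (complement / identity)
These differ: at W=1, X=0, Z=0, E1 = 0 but E2 = 1.

No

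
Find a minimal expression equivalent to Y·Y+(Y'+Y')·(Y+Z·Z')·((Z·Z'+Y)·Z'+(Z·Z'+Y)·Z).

Y·Y+(Y'+Y')·(Y+Z·Z')·((Z·Z'+Y)·Z'+(Z·Z'+Y)·Z)
= Y·Y+Y'·(Y+Z·Z')·((Z·Z'+Y)·Z'+(Z·Z'+Y)·Z)   (idempotence)
= Y·Y+Y'·(Y+Z·Z')·(Z·Z'+Y)   (distribution)
= Y·Y+Y'·(Z·Z'·Z·Z'+Y)   (distribution)
= Y·Y+Y'·(Z·Z'+Y)   (idempotence)
= Y·Y+Y'·Y   (complement / identity)
= Y   (distribution)

Y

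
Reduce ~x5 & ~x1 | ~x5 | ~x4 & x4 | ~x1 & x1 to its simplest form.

~x5 & ~x1 | ~x5 | ~x4 & x4 | ~x1 & x1
= ~x5 | ~x4 & x4 | ~x1 & x1
= ~x5 | ~x1 & x1
= ~x5

~x5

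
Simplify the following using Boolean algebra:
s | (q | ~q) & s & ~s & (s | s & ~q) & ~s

s | (q | ~q) & s & ~s & (s | s & ~q) & ~s
= s | (q | ~q) & s & ~s & s & ~s
= s | (q | ~q) & s & ~s
= s | s & ~s
= s

s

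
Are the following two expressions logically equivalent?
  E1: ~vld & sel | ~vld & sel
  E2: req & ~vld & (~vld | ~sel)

No

E1: ~vld & sel | ~vld & sel
    = ~vld & sel   — idempotence
E2: req & ~vld & (~vld | ~sel)
    = req & ~vld   — absorption
These differ: at req=1, sel=0, vld=0, E1 = 0 but E2 = 1.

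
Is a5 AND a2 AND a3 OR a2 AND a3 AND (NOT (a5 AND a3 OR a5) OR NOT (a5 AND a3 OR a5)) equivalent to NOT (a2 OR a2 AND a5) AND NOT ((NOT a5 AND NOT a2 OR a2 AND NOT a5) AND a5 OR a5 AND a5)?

No

E1: a5 AND a2 AND a3 OR a2 AND a3 AND (NOT (a5 AND a3 OR a5) OR NOT (a5 AND a3 OR a5))
    = a5 AND a2 AND a3 OR a2 AND a3 AND NOT (a5 AND a3 OR a5)   — idempotence
    = a5 AND a2 AND a3 OR a2 AND a3 AND NOT a5   — absorption
    = a2 AND a3   — distribution
E2: NOT (a2 OR a2 AND a5) AND NOT ((NOT a5 AND NOT a2 OR a2 AND NOT a5) AND a5 OR a5 AND a5)
    = NOT a2 AND NOT ((NOT a5 AND NOT a2 OR a2 AND NOT a5) AND a5 OR a5 AND a5)   — absorption
    = NOT a2 AND NOT (NOT a5 AND a5 OR a5 AND a5)   — distribution
    = NOT a2 AND NOT a5   — distribution
These differ: at a2=0, a3=1, a5=0, E1 = 0 but E2 = 1.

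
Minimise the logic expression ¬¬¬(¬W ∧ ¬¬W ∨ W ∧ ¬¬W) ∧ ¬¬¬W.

¬¬¬(¬W ∧ ¬¬W ∨ W ∧ ¬¬W) ∧ ¬¬¬W
= ¬(¬W ∧ ¬¬W ∨ W ∧ ¬¬W) ∧ ¬¬¬W
= ¬¬¬W ∧ ¬¬¬W
= ¬¬¬W
= ¬W

¬W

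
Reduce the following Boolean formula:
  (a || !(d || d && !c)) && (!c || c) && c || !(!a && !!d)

a || !d

(a || !(d || d && !c)) && (!c || c) && c || !(!a && !!d)
= (a || !(d || d && !c)) && (!c || c) && c || a || !d   [De Morgan]
= (a || !(d || d && !c)) && c || a || !d   [complement / identity]
= (a || !d) && c || a || !d   [absorption]
= a || !d   [absorption]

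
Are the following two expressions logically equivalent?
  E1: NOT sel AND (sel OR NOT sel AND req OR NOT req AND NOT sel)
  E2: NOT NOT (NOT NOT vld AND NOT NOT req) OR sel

No

E1: NOT sel AND (sel OR NOT sel AND req OR NOT req AND NOT sel)
    = NOT sel AND (sel OR NOT sel)
    = NOT sel
E2: NOT NOT (NOT NOT vld AND NOT NOT req) OR sel
    = NOT (NOT vld OR NOT req) OR sel
    = vld AND req OR sel
These differ: at req=0, sel=1, vld=1, E1 = 0 but E2 = 1.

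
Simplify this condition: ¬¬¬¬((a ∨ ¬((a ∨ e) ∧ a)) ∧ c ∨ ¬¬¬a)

c ∨ ¬a

¬¬¬¬((a ∨ ¬((a ∨ e) ∧ a)) ∧ c ∨ ¬¬¬a)
= ¬¬((a ∨ ¬((a ∨ e) ∧ a)) ∧ c ∨ ¬¬¬a)   — double negation
= ¬¬((a ∨ ¬((a ∨ e) ∧ a)) ∧ c ∨ ¬a)   — double negation
= ¬¬((a ∨ ¬a) ∧ c ∨ ¬a)   — absorption
= ¬¬(c ∨ ¬a)   — complement / identity
= c ∨ ¬a   — double negation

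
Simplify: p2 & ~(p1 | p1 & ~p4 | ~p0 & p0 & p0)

p2 & ~p1

p2 & ~(p1 | p1 & ~p4 | ~p0 & p0 & p0)
= p2 & ~(p1 | p1 & ~p4 | ~p0 & p0)
= p2 & ~(p1 | ~p0 & p0)
= p2 & ~p1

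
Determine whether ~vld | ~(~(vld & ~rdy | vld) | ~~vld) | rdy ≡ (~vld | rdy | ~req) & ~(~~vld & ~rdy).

E1: ~vld | ~(~(vld & ~rdy | vld) | ~~vld) | rdy
    = ~vld | ~(~vld | ~~vld) | rdy   (absorption)
    = ~vld | vld & ~vld | rdy   (De Morgan)
    = ~vld | rdy   (complement / identity)
E2: (~vld | rdy | ~req) & ~(~~vld & ~rdy)
    = (~vld | rdy | ~req) & (~vld | rdy)   (De Morgan)
    = ~vld | rdy   (absorption)
Both reduce to ~vld | rdy, so they are equivalent.

Yes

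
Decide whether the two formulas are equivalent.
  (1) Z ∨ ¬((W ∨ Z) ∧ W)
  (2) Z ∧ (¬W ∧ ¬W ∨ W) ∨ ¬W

Yes

E1: Z ∨ ¬((W ∨ Z) ∧ W)
    = Z ∨ ¬W   [absorption]
E2: Z ∧ (¬W ∧ ¬W ∨ W) ∨ ¬W
    = Z ∧ (¬W ∨ W) ∨ ¬W   [idempotence]
    = Z ∨ ¬W   [complement / identity]
Both reduce to Z ∨ ¬W, so they are equivalent.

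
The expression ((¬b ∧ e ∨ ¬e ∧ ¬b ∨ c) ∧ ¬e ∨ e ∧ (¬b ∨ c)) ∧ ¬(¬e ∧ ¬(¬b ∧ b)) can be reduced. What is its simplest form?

(¬b ∨ c) ∧ e

((¬b ∧ e ∨ ¬e ∧ ¬b ∨ c) ∧ ¬e ∨ e ∧ (¬b ∨ c)) ∧ ¬(¬e ∧ ¬(¬b ∧ b))
= ((¬b ∧ e ∨ ¬e ∧ ¬b ∨ c) ∧ ¬e ∨ e ∧ (¬b ∨ c)) ∧ (e ∨ ¬b ∧ b)   — De Morgan
= ((¬b ∧ e ∨ ¬e ∧ ¬b ∨ c) ∧ ¬e ∨ e ∧ (¬b ∨ c)) ∧ e   — complement / identity
= ((¬b ∨ c) ∧ ¬e ∨ e ∧ (¬b ∨ c)) ∧ e   — distribution
= (¬b ∨ c) ∧ e   — distribution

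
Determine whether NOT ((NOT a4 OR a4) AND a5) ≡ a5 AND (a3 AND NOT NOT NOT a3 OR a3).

No

E1: NOT ((NOT a4 OR a4) AND a5)
    = NOT a5
E2: a5 AND (a3 AND NOT NOT NOT a3 OR a3)
    = a5 AND (a3 AND NOT a3 OR a3)
    = a5 AND a3
These differ: at a3=0, a4=0, a5=0, E1 = 1 but E2 = 0.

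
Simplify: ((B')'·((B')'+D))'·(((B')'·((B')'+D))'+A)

B'

((B')'·((B')'+D))'·(((B')'·((B')'+D))'+A)
= ((B')'·((B')'+D))'   — absorption
= ((B')')'   — absorption
= B'   — double negation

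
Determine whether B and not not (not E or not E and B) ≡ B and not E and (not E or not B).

Yes

E1: B and not not (not E or not E and B)
    = B and not not not E   (absorption)
    = B and not E   (double negation)
E2: B and not E and (not E or not B)
    = B and not E   (absorption)
Both reduce to B and not E, so they are equivalent.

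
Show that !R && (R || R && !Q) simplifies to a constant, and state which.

!R && (R || R && !Q)
= !R && R   [absorption]
= false   [complement]

false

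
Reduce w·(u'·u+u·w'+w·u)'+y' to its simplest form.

w·u'+y'

w·(u'·u+u·w'+w·u)'+y'
= w·(u'·u+(w'+w)·u)'+y'   — distribution
= w·(u'·u+u)'+y'   — complement / identity
= w·u'+y'   — complement / identity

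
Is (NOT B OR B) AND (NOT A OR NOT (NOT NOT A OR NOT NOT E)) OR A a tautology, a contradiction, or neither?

(NOT B OR B) AND (NOT A OR NOT (NOT NOT A OR NOT NOT E)) OR A
= (NOT B OR B) AND (NOT A OR NOT A AND NOT E) OR A   (De Morgan)
= (NOT B OR B) AND NOT A OR A   (absorption)
= NOT A OR A   (complement / identity)
= TRUE   (complement)

tautology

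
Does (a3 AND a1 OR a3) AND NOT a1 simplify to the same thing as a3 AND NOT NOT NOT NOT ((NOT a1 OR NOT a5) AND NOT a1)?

Yes

E1: (a3 AND a1 OR a3) AND NOT a1
    = a3 AND NOT a1   (absorption)
E2: a3 AND NOT NOT NOT NOT ((NOT a1 OR NOT a5) AND NOT a1)
    = a3 AND NOT NOT NOT NOT NOT a1   (absorption)
    = a3 AND NOT NOT NOT a1   (double negation)
    = a3 AND NOT a1   (double negation)
Both reduce to a3 AND NOT a1, so they are equivalent.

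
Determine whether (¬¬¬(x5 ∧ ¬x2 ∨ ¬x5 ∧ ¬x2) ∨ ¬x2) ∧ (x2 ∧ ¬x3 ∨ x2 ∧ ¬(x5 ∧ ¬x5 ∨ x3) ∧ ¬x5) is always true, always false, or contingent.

contingent

(¬¬¬(x5 ∧ ¬x2 ∨ ¬x5 ∧ ¬x2) ∨ ¬x2) ∧ (x2 ∧ ¬x3 ∨ x2 ∧ ¬(x5 ∧ ¬x5 ∨ x3) ∧ ¬x5)
= (¬(x5 ∧ ¬x2 ∨ ¬x5 ∧ ¬x2) ∨ ¬x2) ∧ (x2 ∧ ¬x3 ∨ x2 ∧ ¬(x5 ∧ ¬x5 ∨ x3) ∧ ¬x5)   — double negation
= (¬¬x2 ∨ ¬x2) ∧ (x2 ∧ ¬x3 ∨ x2 ∧ ¬(x5 ∧ ¬x5 ∨ x3) ∧ ¬x5)   — distribution
= (x2 ∨ ¬x2) ∧ (x2 ∧ ¬x3 ∨ x2 ∧ ¬(x5 ∧ ¬x5 ∨ x3) ∧ ¬x5)   — double negation
= (x2 ∨ ¬x2) ∧ (x2 ∧ ¬x3 ∨ x2 ∧ ¬x3 ∧ ¬x5)   — complement / identity
= (x2 ∨ ¬x2) ∧ x2 ∧ ¬x3   — absorption
= x2 ∧ ¬x3   — complement / identity
This depends on x2, x3, so it is not a constant.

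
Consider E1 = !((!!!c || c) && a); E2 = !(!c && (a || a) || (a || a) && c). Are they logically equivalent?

Yes

E1: !((!!!c || c) && a)
    = !((!c || c) && a)
    = !a
E2: !(!c && (a || a) || (a || a) && c)
    = !(a || a)
    = !a
Both reduce to !a, so they are equivalent.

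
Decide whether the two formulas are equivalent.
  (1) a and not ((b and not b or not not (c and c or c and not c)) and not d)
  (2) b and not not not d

No

E1: a and not ((b and not b or not not (c and c or c and not c)) and not d)
    = a and not ((b and not b or not not c) and not d)
    = a and not (not not c and not d)
    = a and (not c or d)
E2: b and not not not d
    = b and not d
These differ: at a=1, b=0, c=0, d=1, E1 = 1 but E2 = 0.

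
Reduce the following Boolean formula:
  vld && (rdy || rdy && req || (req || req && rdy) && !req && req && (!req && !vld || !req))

vld && rdy

vld && (rdy || rdy && req || (req || req && rdy) && !req && req && (!req && !vld || !req))
= vld && (rdy || rdy && req || (req || req && rdy) && !req && req && !req)   — absorption
= vld && (rdy || rdy && req || req && !req && req && !req)   — absorption
= vld && (rdy || rdy && req || req && !req)   — idempotence
= vld && (rdy || rdy && req)   — complement / identity
= vld && rdy   — absorption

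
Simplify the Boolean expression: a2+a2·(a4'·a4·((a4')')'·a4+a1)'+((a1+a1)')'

a2+a1

a2+a2·(a4'·a4·((a4')')'·a4+a1)'+((a1+a1)')'
= a2+a2·(a4'·a4·a4'·a4+a1)'+((a1+a1)')'
= a2+a2·(a4'·a4+a1)'+((a1+a1)')'
= a2+a2·a1'+((a1+a1)')'
= a2+((a1+a1)')'
= a2+a1+a1
= a2+a1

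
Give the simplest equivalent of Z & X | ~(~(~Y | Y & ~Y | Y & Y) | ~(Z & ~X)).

Z & X | ~(~(~Y | Y & ~Y | Y & Y) | ~(Z & ~X))
= Z & X | ~(~(~Y | Y) | ~(Z & ~X))   (distribution)
= Z & X | (~Y | Y) & Z & ~X   (De Morgan)
= Z & X | Z & ~X   (complement / identity)
= Z   (distribution)

Z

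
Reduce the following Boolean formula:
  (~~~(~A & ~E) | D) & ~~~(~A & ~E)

A | E

(~~~(~A & ~E) | D) & ~~~(~A & ~E)
= ~~~(~A & ~E)
= ~~(A | E)
= A | E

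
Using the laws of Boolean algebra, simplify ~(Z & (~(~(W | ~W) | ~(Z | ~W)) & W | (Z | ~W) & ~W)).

~(Z & (~(~(W | ~W) | ~(Z | ~W)) & W | (Z | ~W) & ~W))
= ~(Z & ((W | ~W) & (Z | ~W) & W | (Z | ~W) & ~W))   — De Morgan
= ~(Z & ((Z | ~W) & W | (Z | ~W) & ~W))   — complement / identity
= ~(Z & (Z | ~W))   — distribution
= ~Z   — absorption

~Z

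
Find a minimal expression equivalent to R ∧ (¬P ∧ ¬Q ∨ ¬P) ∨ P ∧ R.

R ∧ (¬P ∧ ¬Q ∨ ¬P) ∨ P ∧ R
= R ∧ ¬P ∨ P ∧ R
= R

R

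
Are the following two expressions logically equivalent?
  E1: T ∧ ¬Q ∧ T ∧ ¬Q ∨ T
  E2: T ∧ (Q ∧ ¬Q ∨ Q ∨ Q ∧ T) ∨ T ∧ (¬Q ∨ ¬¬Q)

E1: T ∧ ¬Q ∧ T ∧ ¬Q ∨ T
    = T ∧ ¬Q ∨ T   — idempotence
    = T   — absorption
E2: T ∧ (Q ∧ ¬Q ∨ Q ∨ Q ∧ T) ∨ T ∧ (¬Q ∨ ¬¬Q)
    = T ∧ (Q ∧ ¬Q ∨ Q ∨ Q ∧ T) ∨ T ∧ (¬Q ∨ Q)   — double negation
    = T ∧ (Q ∧ ¬Q ∨ Q) ∨ T ∧ (¬Q ∨ Q)   — absorption
    = T ∧ Q ∨ T ∧ (¬Q ∨ Q)   — complement / identity
    = T ∧ Q ∨ T   — complement / identity
    = T   — absorption
Both reduce to T, so they are equivalent.

Yes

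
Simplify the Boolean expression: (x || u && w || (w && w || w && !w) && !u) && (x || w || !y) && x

x

(x || u && w || (w && w || w && !w) && !u) && (x || w || !y) && x
= (x || u && w || w && !u) && (x || w || !y) && x
= (x || w) && (x || w || !y) && x
= (x || w) && x
= x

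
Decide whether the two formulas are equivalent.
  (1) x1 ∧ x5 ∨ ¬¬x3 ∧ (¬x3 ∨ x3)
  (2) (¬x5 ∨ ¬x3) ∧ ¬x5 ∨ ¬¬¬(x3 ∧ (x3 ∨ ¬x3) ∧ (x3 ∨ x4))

No

E1: x1 ∧ x5 ∨ ¬¬x3 ∧ (¬x3 ∨ x3)
    = x1 ∧ x5 ∨ ¬¬x3   (complement / identity)
    = x1 ∧ x5 ∨ x3   (double negation)
E2: (¬x5 ∨ ¬x3) ∧ ¬x5 ∨ ¬¬¬(x3 ∧ (x3 ∨ ¬x3) ∧ (x3 ∨ x4))
    = (¬x5 ∨ ¬x3) ∧ ¬x5 ∨ ¬(x3 ∧ (x3 ∨ ¬x3) ∧ (x3 ∨ x4))   (double negation)
    = ¬x5 ∨ ¬(x3 ∧ (x3 ∨ ¬x3) ∧ (x3 ∨ x4))   (absorption)
    = ¬x5 ∨ ¬(x3 ∧ (x3 ∨ x4))   (complement / identity)
    = ¬x5 ∨ ¬x3   (absorption)
These differ: at x1=0, x3=1, x4=0, x5=1, E1 = 1 but E2 = 0.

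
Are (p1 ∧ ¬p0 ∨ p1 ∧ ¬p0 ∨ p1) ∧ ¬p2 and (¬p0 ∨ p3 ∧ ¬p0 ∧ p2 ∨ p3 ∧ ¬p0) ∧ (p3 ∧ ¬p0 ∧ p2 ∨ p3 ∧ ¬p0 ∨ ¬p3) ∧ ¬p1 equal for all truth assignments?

E1: (p1 ∧ ¬p0 ∨ p1 ∧ ¬p0 ∨ p1) ∧ ¬p2
    = (p1 ∧ ¬p0 ∨ p1) ∧ ¬p2   — idempotence
    = p1 ∧ ¬p2   — absorption
E2: (¬p0 ∨ p3 ∧ ¬p0 ∧ p2 ∨ p3 ∧ ¬p0) ∧ (p3 ∧ ¬p0 ∧ p2 ∨ p3 ∧ ¬p0 ∨ ¬p3) ∧ ¬p1
    = (¬p0 ∧ ¬p3 ∨ p3 ∧ ¬p0 ∧ p2 ∨ p3 ∧ ¬p0) ∧ ¬p1   — distribution
    = (¬p0 ∧ ¬p3 ∨ p3 ∧ ¬p0) ∧ ¬p1   — absorption
    = ¬p0 ∧ ¬p1   — distribution
These differ: at p0=0, p1=1, p2=0, p3=0, E1 = 1 but E2 = 0.

No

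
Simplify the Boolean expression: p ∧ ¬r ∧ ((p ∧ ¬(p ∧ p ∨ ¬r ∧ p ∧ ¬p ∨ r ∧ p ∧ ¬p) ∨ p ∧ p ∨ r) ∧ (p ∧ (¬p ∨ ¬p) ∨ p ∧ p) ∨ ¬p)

p ∧ ¬r ∧ ((p ∧ ¬(p ∧ p ∨ ¬r ∧ p ∧ ¬p ∨ r ∧ p ∧ ¬p) ∨ p ∧ p ∨ r) ∧ (p ∧ (¬p ∨ ¬p) ∨ p ∧ p) ∨ ¬p)
= p ∧ ¬r ∧ ((p ∧ ¬(p ∧ p ∨ p ∧ ¬p) ∨ p ∧ p ∨ r) ∧ (p ∧ (¬p ∨ ¬p) ∨ p ∧ p) ∨ ¬p)
= p ∧ ¬r ∧ ((p ∧ ¬p ∨ p ∧ p ∨ r) ∧ (p ∧ (¬p ∨ ¬p) ∨ p ∧ p) ∨ ¬p)
= p ∧ ¬r ∧ ((p ∧ ¬p ∨ p ∧ p ∨ r) ∧ (p ∧ ¬p ∨ p ∧ p) ∨ ¬p)
= p ∧ ¬r ∧ (p ∧ ¬p ∨ p ∧ p ∨ ¬p)
= p ∧ ¬r ∧ (p ∨ ¬p)
= p ∧ ¬r

p ∧ ¬r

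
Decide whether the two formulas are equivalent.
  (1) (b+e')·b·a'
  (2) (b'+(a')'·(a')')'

E1: (b+e')·b·a'
    = b·a'   [absorption]
E2: (b'+(a')'·(a')')'
    = (b'+(a')')'   [idempotence]
    = b·a'   [De Morgan]
Both reduce to b·a', so they are equivalent.

Yes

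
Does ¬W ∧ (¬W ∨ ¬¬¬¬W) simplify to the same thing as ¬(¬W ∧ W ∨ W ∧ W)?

E1: ¬W ∧ (¬W ∨ ¬¬¬¬W)
    = ¬W ∧ (¬W ∨ ¬¬W)   (double negation)
    = ¬W ∧ (¬W ∨ W)   (double negation)
    = ¬W   (complement / identity)
E2: ¬(¬W ∧ W ∨ W ∧ W)
    = ¬(¬W ∧ W ∨ W)   (idempotence)
    = ¬W   (complement / identity)
Both reduce to ¬W, so they are equivalent.

Yes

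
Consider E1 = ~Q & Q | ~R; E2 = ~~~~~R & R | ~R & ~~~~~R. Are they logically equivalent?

Yes

E1: ~Q & Q | ~R
    = ~R   (complement / identity)
E2: ~~~~~R & R | ~R & ~~~~~R
    = ~~~~~R   (distribution)
    = ~~~R   (double negation)
    = ~R   (double negation)
Both reduce to ~R, so they are equivalent.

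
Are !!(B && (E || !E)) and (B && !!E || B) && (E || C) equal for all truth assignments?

E1: !!(B && (E || !E))
    = B && (E || !E)
    = B
E2: (B && !!E || B) && (E || C)
    = (B && E || B) && (E || C)
    = B && (E || C)
These differ: at B=1, C=0, E=0, E1 = 1 but E2 = 0.

No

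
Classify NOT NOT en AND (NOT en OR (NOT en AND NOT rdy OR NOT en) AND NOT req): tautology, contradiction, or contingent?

NOT NOT en AND (NOT en OR (NOT en AND NOT rdy OR NOT en) AND NOT req)
= NOT NOT en AND (NOT en OR NOT en AND NOT req)   (absorption)
= NOT NOT en AND NOT en   (absorption)
= en AND NOT en   (double negation)
= FALSE   (complement)

contradiction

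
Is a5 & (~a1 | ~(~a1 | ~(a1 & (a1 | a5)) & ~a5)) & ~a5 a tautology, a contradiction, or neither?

a5 & (~a1 | ~(~a1 | ~(a1 & (a1 | a5)) & ~a5)) & ~a5
= a5 & (~a1 | ~(~a1 | ~a1 & ~a5)) & ~a5
= a5 & (~a1 | ~~a1) & ~a5
= a5 & (~a1 | a1) & ~a5
= a5 & ~a5
= 0

contradiction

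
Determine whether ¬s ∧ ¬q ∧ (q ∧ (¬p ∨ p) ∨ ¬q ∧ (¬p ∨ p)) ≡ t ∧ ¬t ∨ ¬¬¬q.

No

E1: ¬s ∧ ¬q ∧ (q ∧ (¬p ∨ p) ∨ ¬q ∧ (¬p ∨ p))
    = ¬s ∧ ¬q ∧ (¬p ∨ p)
    = ¬s ∧ ¬q
E2: t ∧ ¬t ∨ ¬¬¬q
    = ¬¬¬q
    = ¬q
These differ: at p=0, q=0, s=1, t=0, E1 = 0 but E2 = 1.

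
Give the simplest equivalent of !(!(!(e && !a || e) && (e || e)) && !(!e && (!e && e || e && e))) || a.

!(!(!(e && !a || e) && (e || e)) && !(!e && (!e && e || e && e))) || a
= !(e && !a || e) && (e || e) || !e && (!e && e || e && e) || a   (De Morgan)
= !(e && !a || e) && (e || e) || !e && e || a   (distribution)
= !e && (e || e) || !e && e || a   (absorption)
= !e && e || !e && e || a   (idempotence)
= !e && e || a   (idempotence)
= a   (complement / identity)

a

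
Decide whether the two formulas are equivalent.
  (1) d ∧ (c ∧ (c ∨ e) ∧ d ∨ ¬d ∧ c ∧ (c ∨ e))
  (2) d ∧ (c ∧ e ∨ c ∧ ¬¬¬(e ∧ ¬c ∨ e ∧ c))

Yes

E1: d ∧ (c ∧ (c ∨ e) ∧ d ∨ ¬d ∧ c ∧ (c ∨ e))
    = d ∧ c ∧ (c ∨ e)
    = d ∧ c
E2: d ∧ (c ∧ e ∨ c ∧ ¬¬¬(e ∧ ¬c ∨ e ∧ c))
    = d ∧ (c ∧ e ∨ c ∧ ¬(e ∧ ¬c ∨ e ∧ c))
    = d ∧ (c ∧ e ∨ c ∧ ¬e)
    = d ∧ c
Both reduce to d ∧ c, so they are equivalent.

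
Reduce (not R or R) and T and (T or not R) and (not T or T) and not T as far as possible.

False

(not R or R) and T and (T or not R) and (not T or T) and not T
= T and (T or not R) and (not T or T) and not T   [complement / identity]
= T and (T or not R) and not T   [complement / identity]
= T and not T   [absorption]
= False   [complement]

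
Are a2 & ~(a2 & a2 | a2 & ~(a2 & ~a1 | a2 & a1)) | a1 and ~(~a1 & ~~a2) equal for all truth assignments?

No

E1: a2 & ~(a2 & a2 | a2 & ~(a2 & ~a1 | a2 & a1)) | a1
    = a2 & ~(a2 & a2 | a2 & ~a2) | a1   (distribution)
    = a2 & ~a2 | a1   (distribution)
    = a1   (complement / identity)
E2: ~(~a1 & ~~a2)
    = a1 | ~a2   (De Morgan)
These differ: at a1=0, a2=0, E1 = 0 but E2 = 1.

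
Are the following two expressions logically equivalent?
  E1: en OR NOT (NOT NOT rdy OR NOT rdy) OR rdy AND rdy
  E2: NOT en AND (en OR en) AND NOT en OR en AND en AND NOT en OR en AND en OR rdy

Yes

E1: en OR NOT (NOT NOT rdy OR NOT rdy) OR rdy AND rdy
    = en OR NOT rdy AND rdy OR rdy AND rdy   [De Morgan]
    = en OR rdy   [distribution]
E2: NOT en AND (en OR en) AND NOT en OR en AND en AND NOT en OR en AND en OR rdy
    = NOT en AND en AND NOT en OR en AND en AND NOT en OR en AND en OR rdy   [idempotence]
    = en AND NOT en OR en AND en OR rdy   [distribution]
    = en OR rdy   [distribution]
Both reduce to en OR rdy, so they are equivalent.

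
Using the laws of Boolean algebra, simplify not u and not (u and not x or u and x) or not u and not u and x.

not u and not (u and not x or u and x) or not u and not u and x
= not u and not u or not u and not u and x   [distribution]
= not u and not u   [absorption]
= not u   [idempotence]

not u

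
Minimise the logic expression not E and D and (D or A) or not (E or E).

not E

not E and D and (D or A) or not (E or E)
= not E and D or not (E or E)   (absorption)
= not E and D or not E   (idempotence)
= not E   (absorption)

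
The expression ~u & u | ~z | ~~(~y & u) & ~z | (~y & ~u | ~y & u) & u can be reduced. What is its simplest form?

~z | ~y & u

~u & u | ~z | ~~(~y & u) & ~z | (~y & ~u | ~y & u) & u
= ~u & u | ~z | ~~(~y & u) & ~z | ~y & u
= ~u & u | ~z | ~y & u & ~z | ~y & u
= ~z | ~y & u & ~z | ~y & u
= ~z | ~y & u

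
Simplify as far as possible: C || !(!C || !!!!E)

C || !(!C || !!!!E)
= C || !(!C || !!E)   (double negation)
= C || C && !E   (De Morgan)
= C   (absorption)

C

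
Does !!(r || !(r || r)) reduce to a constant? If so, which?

yes, True

!!(r || !(r || r))
= r || !(r || r)   — double negation
= r || !r   — idempotence
= true   — complement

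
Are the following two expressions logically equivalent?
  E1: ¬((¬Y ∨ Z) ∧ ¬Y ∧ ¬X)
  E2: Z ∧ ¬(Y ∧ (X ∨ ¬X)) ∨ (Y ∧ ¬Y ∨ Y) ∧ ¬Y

E1: ¬((¬Y ∨ Z) ∧ ¬Y ∧ ¬X)
    = ¬(¬Y ∧ ¬X)
    = Y ∨ X
E2: Z ∧ ¬(Y ∧ (X ∨ ¬X)) ∨ (Y ∧ ¬Y ∨ Y) ∧ ¬Y
    = Z ∧ ¬Y ∨ (Y ∧ ¬Y ∨ Y) ∧ ¬Y
    = Z ∧ ¬Y ∨ Y ∧ ¬Y
    = Z ∧ ¬Y
These differ: at X=1, Y=1, Z=0, E1 = 1 but E2 = 0.

No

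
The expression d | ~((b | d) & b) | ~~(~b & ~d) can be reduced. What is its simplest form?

d | ~((b | d) & b) | ~~(~b & ~d)
= d | ~((b | d) & b) | ~b & ~d   [double negation]
= d | ~b | ~b & ~d   [absorption]
= d | ~b   [absorption]

d | ~b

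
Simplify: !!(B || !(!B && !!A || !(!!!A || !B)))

B || !A

!!(B || !(!B && !!A || !(!!!A || !B)))
= !!(B || !(!B && !!A || !!A && B))   — De Morgan
= B || !(!B && !!A || !!A && B)   — double negation
= B || !!!A   — distribution
= B || !A   — double negation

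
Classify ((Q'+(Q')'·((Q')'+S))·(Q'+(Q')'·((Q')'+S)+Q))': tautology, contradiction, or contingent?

contradiction

((Q'+(Q')'·((Q')'+S))·(Q'+(Q')'·((Q')'+S)+Q))'
= (Q'+(Q')'·((Q')'+S))'
= (Q'+(Q')')'
= Q·Q'
= 0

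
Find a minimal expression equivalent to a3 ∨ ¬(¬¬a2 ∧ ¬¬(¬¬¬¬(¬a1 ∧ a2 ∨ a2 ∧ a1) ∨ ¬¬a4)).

a3 ∨ ¬(¬¬a2 ∧ ¬¬(¬¬¬¬(¬a1 ∧ a2 ∨ a2 ∧ a1) ∨ ¬¬a4))
= a3 ∨ ¬(¬¬a2 ∧ ¬¬(¬¬¬¬a2 ∨ ¬¬a4))   [distribution]
= a3 ∨ ¬(¬¬a2 ∧ ¬(¬¬¬a2 ∧ ¬a4))   [De Morgan]
= a3 ∨ ¬a2 ∨ ¬¬¬a2 ∧ ¬a4   [De Morgan]
= a3 ∨ ¬a2 ∨ ¬a2 ∧ ¬a4   [double negation]
= a3 ∨ ¬a2   [absorption]

a3 ∨ ¬a2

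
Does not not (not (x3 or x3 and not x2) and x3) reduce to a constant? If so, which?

not not (not (x3 or x3 and not x2) and x3)
= not not (not x3 and x3)   — absorption
= not x3 and x3   — double negation
= False   — complement

yes, False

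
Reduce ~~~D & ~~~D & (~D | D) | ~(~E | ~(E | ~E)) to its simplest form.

~~~D & ~~~D & (~D | D) | ~(~E | ~(E | ~E))
= ~~~D & ~~~D | ~(~E | ~(E | ~E))   [complement / identity]
= ~~~D & ~~~D | E & (E | ~E)   [De Morgan]
= ~~~D | E & (E | ~E)   [idempotence]
= ~D | E & (E | ~E)   [double negation]
= ~D | E   [complement / identity]

~D | E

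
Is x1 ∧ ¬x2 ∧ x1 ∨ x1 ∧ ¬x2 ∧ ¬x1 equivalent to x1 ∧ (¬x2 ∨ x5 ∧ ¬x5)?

E1: x1 ∧ ¬x2 ∧ x1 ∨ x1 ∧ ¬x2 ∧ ¬x1
    = x1 ∧ ¬x2
E2: x1 ∧ (¬x2 ∨ x5 ∧ ¬x5)
    = x1 ∧ ¬x2
Both reduce to x1 ∧ ¬x2, so they are equivalent.

Yes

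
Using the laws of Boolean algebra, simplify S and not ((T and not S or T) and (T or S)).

S and not ((T and not S or T) and (T or S))
= S and not (T and (T or S))   — absorption
= S and not T   — absorption

S and not T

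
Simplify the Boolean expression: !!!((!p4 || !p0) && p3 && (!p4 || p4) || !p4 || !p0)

!!!((!p4 || !p0) && p3 && (!p4 || p4) || !p4 || !p0)
= !!!((!p4 || !p0) && p3 || !p4 || !p0)   (complement / identity)
= !!!(!p4 || !p0)   (absorption)
= !(!p4 || !p0)   (double negation)
= p4 && p0   (De Morgan)

p4 && p0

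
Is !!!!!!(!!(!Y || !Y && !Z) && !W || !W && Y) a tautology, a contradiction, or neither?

!!!!!!(!!(!Y || !Y && !Z) && !W || !W && Y)
= !!!!(!!(!Y || !Y && !Z) && !W || !W && Y)   (double negation)
= !!!!(!!!Y && !W || !W && Y)   (absorption)
= !!(!!!Y && !W || !W && Y)   (double negation)
= !!(!Y && !W || !W && Y)   (double negation)
= !!!W   (distribution)
= !W   (double negation)
This depends on W, so it is not a constant.

neither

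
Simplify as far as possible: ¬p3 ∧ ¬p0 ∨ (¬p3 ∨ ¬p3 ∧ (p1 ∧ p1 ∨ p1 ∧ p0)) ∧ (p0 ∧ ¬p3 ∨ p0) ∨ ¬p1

¬p3 ∧ ¬p0 ∨ (¬p3 ∨ ¬p3 ∧ (p1 ∧ p1 ∨ p1 ∧ p0)) ∧ (p0 ∧ ¬p3 ∨ p0) ∨ ¬p1
= ¬p3 ∧ ¬p0 ∨ (¬p3 ∨ ¬p3 ∧ (p1 ∧ p1 ∨ p1 ∧ p0)) ∧ p0 ∨ ¬p1
= ¬p3 ∧ ¬p0 ∨ (¬p3 ∨ ¬p3 ∧ (p1 ∨ p1 ∧ p0)) ∧ p0 ∨ ¬p1
= ¬p3 ∧ ¬p0 ∨ (¬p3 ∨ ¬p3 ∧ p1) ∧ p0 ∨ ¬p1
= ¬p3 ∧ ¬p0 ∨ ¬p3 ∧ p0 ∨ ¬p1
= ¬p3 ∨ ¬p1

¬p3 ∨ ¬p1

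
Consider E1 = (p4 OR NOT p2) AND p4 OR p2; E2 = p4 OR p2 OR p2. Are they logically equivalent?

E1: (p4 OR NOT p2) AND p4 OR p2
    = p4 OR p2   [absorption]
E2: p4 OR p2 OR p2
    = p4 OR p2   [idempotence]
Both reduce to p4 OR p2, so they are equivalent.

Yes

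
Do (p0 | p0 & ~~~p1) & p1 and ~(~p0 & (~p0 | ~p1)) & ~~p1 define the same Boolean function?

E1: (p0 | p0 & ~~~p1) & p1
    = (p0 | p0 & ~p1) & p1   — double negation
    = p0 & p1   — absorption
E2: ~(~p0 & (~p0 | ~p1)) & ~~p1
    = ~~p0 & ~~p1   — absorption
    = ~~p0 & p1   — double negation
    = p0 & p1   — double negation
Both reduce to p0 & p1, so they are equivalent.

Yes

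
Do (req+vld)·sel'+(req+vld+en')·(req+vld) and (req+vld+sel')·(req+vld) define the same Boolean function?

Yes

E1: (req+vld)·sel'+(req+vld+en')·(req+vld)
    = (req+vld)·sel'+req+vld   — absorption
    = req+vld   — absorption
E2: (req+vld+sel')·(req+vld)
    = req+vld   — absorption
Both reduce to req+vld, so they are equivalent.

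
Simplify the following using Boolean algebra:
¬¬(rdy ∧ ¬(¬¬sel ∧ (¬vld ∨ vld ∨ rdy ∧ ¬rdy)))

¬¬(rdy ∧ ¬(¬¬sel ∧ (¬vld ∨ vld ∨ rdy ∧ ¬rdy)))
= ¬¬(rdy ∧ ¬(sel ∧ (¬vld ∨ vld ∨ rdy ∧ ¬rdy)))   — double negation
= ¬¬(rdy ∧ ¬(sel ∧ (¬vld ∨ vld)))   — complement / identity
= rdy ∧ ¬(sel ∧ (¬vld ∨ vld))   — double negation
= rdy ∧ ¬sel   — complement / identity

rdy ∧ ¬sel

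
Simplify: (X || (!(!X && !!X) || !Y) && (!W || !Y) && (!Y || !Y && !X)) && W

(X || (!(!X && !!X) || !Y) && (!W || !Y) && (!Y || !Y && !X)) && W
= (X || (!(!X && !!X) || !Y) && (!W || !Y) && !Y) && W   (absorption)
= (X || (!Y || !(!X && !!X) && !W) && !Y) && W   (distribution)
= (X || (!Y || (X || !X) && !W) && !Y) && W   (De Morgan)
= (X || (!Y || !W) && !Y) && W   (complement / identity)
= (X || !Y) && W   (absorption)

(X || !Y) && W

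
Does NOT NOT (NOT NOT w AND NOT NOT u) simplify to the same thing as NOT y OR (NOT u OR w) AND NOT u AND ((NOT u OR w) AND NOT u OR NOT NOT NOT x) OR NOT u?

No

E1: NOT NOT (NOT NOT w AND NOT NOT u)
    = NOT (NOT w OR NOT u)   — De Morgan
    = w AND u   — De Morgan
E2: NOT y OR (NOT u OR w) AND NOT u AND ((NOT u OR w) AND NOT u OR NOT NOT NOT x) OR NOT u
    = NOT y OR (NOT u OR w) AND NOT u AND ((NOT u OR w) AND NOT u OR NOT x) OR NOT u   — double negation
    = NOT y OR (NOT u OR w) AND NOT u OR NOT u   — absorption
    = NOT y OR NOT u OR NOT u   — absorption
    = NOT y OR NOT u   — idempotence
These differ: at u=0, w=1, x=0, y=0, E1 = 0 but E2 = 1.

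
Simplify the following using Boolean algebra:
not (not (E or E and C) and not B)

not (not (E or E and C) and not B)
= not (not E and not B)
= E or B

E or B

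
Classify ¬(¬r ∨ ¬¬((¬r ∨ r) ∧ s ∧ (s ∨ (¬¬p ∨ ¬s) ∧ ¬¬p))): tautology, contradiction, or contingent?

contingent

¬(¬r ∨ ¬¬((¬r ∨ r) ∧ s ∧ (s ∨ (¬¬p ∨ ¬s) ∧ ¬¬p)))
= ¬(¬r ∨ ¬¬(s ∧ (s ∨ (¬¬p ∨ ¬s) ∧ ¬¬p)))   (complement / identity)
= r ∧ ¬(s ∧ (s ∨ (¬¬p ∨ ¬s) ∧ ¬¬p))   (De Morgan)
= r ∧ ¬(s ∧ (s ∨ ¬¬p))   (absorption)
= r ∧ ¬(s ∧ (s ∨ p))   (double negation)
= r ∧ ¬s   (absorption)
This depends on r, s, so it is not a constant.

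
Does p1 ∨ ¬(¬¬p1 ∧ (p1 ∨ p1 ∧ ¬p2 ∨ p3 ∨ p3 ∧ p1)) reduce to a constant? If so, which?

p1 ∨ ¬(¬¬p1 ∧ (p1 ∨ p1 ∧ ¬p2 ∨ p3 ∨ p3 ∧ p1))
= p1 ∨ ¬(¬¬p1 ∧ (p1 ∨ p3 ∨ p3 ∧ p1))   [absorption]
= p1 ∨ ¬(¬¬p1 ∧ (p1 ∨ p3))   [absorption]
= p1 ∨ ¬(p1 ∧ (p1 ∨ p3))   [double negation]
= p1 ∨ ¬p1   [absorption]
= True   [complement]

yes, True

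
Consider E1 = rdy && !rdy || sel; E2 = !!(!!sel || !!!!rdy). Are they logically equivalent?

No

E1: rdy && !rdy || sel
    = sel   — complement / identity
E2: !!(!!sel || !!!!rdy)
    = !!(!!sel || !!rdy)   — double negation
    = !(!sel && !rdy)   — De Morgan
    = sel || rdy   — De Morgan
These differ: at rdy=1, sel=0, E1 = 0 but E2 = 1.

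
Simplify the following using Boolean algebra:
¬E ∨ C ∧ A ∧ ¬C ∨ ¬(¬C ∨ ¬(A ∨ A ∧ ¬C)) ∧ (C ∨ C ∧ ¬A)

¬E ∨ C ∧ A ∧ ¬C ∨ ¬(¬C ∨ ¬(A ∨ A ∧ ¬C)) ∧ (C ∨ C ∧ ¬A)
= ¬E ∨ C ∧ A ∧ ¬C ∨ ¬(¬C ∨ ¬(A ∨ A ∧ ¬C)) ∧ C   — absorption
= ¬E ∨ C ∧ A ∧ ¬C ∨ C ∧ (A ∨ A ∧ ¬C) ∧ C   — De Morgan
= ¬E ∨ C ∧ A ∧ ¬C ∨ C ∧ A ∧ C   — absorption
= ¬E ∨ C ∧ A   — distribution

¬E ∨ C ∧ A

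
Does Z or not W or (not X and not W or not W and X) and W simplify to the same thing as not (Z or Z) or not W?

E1: Z or not W or (not X and not W or not W and X) and W
    = Z or not W or not W and W   (distribution)
    = Z or not W   (complement / identity)
E2: not (Z or Z) or not W
    = not Z or not W   (idempotence)
These differ: at W=1, X=0, Z=1, E1 = 1 but E2 = 0.

No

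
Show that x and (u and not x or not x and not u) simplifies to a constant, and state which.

x and (u and not x or not x and not u)
= x and not x   (distribution)
= False   (complement)

False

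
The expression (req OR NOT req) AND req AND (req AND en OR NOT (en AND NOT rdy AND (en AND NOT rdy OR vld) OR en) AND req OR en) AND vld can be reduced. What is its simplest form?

(req OR NOT req) AND req AND (req AND en OR NOT (en AND NOT rdy AND (en AND NOT rdy OR vld) OR en) AND req OR en) AND vld
= (req OR NOT req) AND req AND (req AND en OR NOT (en AND NOT rdy OR en) AND req OR en) AND vld   [absorption]
= req AND (req AND en OR NOT (en AND NOT rdy OR en) AND req OR en) AND vld   [complement / identity]
= req AND (req AND en OR NOT en AND req OR en) AND vld   [absorption]
= req AND (req OR en) AND vld   [distribution]
= req AND vld   [absorption]

req AND vld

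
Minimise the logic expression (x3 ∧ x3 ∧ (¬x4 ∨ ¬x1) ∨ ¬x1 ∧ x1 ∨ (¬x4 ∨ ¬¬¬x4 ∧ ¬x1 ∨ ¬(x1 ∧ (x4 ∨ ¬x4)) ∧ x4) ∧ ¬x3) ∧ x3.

(x3 ∧ x3 ∧ (¬x4 ∨ ¬x1) ∨ ¬x1 ∧ x1 ∨ (¬x4 ∨ ¬¬¬x4 ∧ ¬x1 ∨ ¬(x1 ∧ (x4 ∨ ¬x4)) ∧ x4) ∧ ¬x3) ∧ x3
= (x3 ∧ x3 ∧ (¬x4 ∨ ¬x1) ∨ ¬x1 ∧ x1 ∨ (¬x4 ∨ ¬¬¬x4 ∧ ¬x1 ∨ ¬x1 ∧ x4) ∧ ¬x3) ∧ x3
= (x3 ∧ (¬x4 ∨ ¬x1) ∨ ¬x1 ∧ x1 ∨ (¬x4 ∨ ¬¬¬x4 ∧ ¬x1 ∨ ¬x1 ∧ x4) ∧ ¬x3) ∧ x3
= (x3 ∧ (¬x4 ∨ ¬x1) ∨ ¬x1 ∧ x1 ∨ (¬x4 ∨ ¬x4 ∧ ¬x1 ∨ ¬x1 ∧ x4) ∧ ¬x3) ∧ x3
= (x3 ∧ (¬x4 ∨ ¬x1) ∨ ¬x1 ∧ x1 ∨ (¬x4 ∨ ¬x1) ∧ ¬x3) ∧ x3
= (x3 ∧ (¬x4 ∨ ¬x1) ∨ (¬x4 ∨ ¬x1) ∧ ¬x3) ∧ x3
= (¬x4 ∨ ¬x1) ∧ x3

(¬x4 ∨ ¬x1) ∧ x3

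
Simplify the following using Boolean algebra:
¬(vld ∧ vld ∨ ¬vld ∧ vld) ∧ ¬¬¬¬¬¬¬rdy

¬(vld ∧ vld ∨ ¬vld ∧ vld) ∧ ¬¬¬¬¬¬¬rdy
= ¬vld ∧ ¬¬¬¬¬¬¬rdy   [distribution]
= ¬vld ∧ ¬¬¬¬¬rdy   [double negation]
= ¬vld ∧ ¬¬¬rdy   [double negation]
= ¬vld ∧ ¬rdy   [double negation]

¬vld ∧ ¬rdy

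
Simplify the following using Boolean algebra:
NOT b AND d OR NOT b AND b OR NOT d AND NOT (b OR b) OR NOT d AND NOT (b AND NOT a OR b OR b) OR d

NOT b AND d OR NOT b AND b OR NOT d AND NOT (b OR b) OR NOT d AND NOT (b AND NOT a OR b OR b) OR d
= NOT b AND d OR NOT d AND NOT (b OR b) OR NOT d AND NOT (b AND NOT a OR b OR b) OR d   [complement / identity]
= NOT b AND d OR NOT d AND NOT (b OR b) OR NOT d AND NOT (b OR b) OR d   [absorption]
= NOT b AND d OR NOT d AND NOT (b OR b) OR d   [idempotence]
= NOT b AND d OR NOT d AND NOT b OR d   [idempotence]
= NOT b OR d   [distribution]

NOT b OR d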